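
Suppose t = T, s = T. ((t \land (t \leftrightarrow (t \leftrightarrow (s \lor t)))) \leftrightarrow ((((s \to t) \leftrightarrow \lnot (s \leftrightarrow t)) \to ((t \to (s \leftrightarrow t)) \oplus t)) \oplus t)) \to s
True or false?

T

Substituting t=T, s=T:
s \lor t = T \lor T = T
t \leftrightarrow (s \lor t) = T \leftrightarrow T = T
t \leftrightarrow (t \leftrightarrow (s \lor t)) = T \leftrightarrow T = T
t \land (t \leftrightarrow (t \leftrightarrow (s \lor t))) = T \land T = T
s \to t = T \to T = T
s \leftrightarrow t = T \leftrightarrow T = T
\lnot (s \leftrightarrow t) = \lnot T = F
(s \to t) \leftrightarrow \lnot (s \leftrightarrow t) = T \leftrightarrow F = F
s \leftrightarrow t = T \leftrightarrow T = T
t \to (s \leftrightarrow t) = T \to T = T
(t \to (s \leftrightarrow t)) \oplus t = T \oplus T = F
((s \to t) \leftrightarrow \lnot (s \leftrightarrow t)) \to ((t \to (s \leftrightarrow t)) \oplus t) = F \to F = T
(((s \to t) \leftrightarrow \lnot (s \leftrightarrow t)) \to ((t \to (s \leftrightarrow t)) \oplus t)) \oplus t = T \oplus T = F
(t \land (t \leftrightarrow (t \leftrightarrow (s \lor t)))) \leftrightarrow ((((s \to t) \leftrightarrow \lnot (s \leftrightarrow t)) \to ((t \to (s \leftrightarrow t)) \oplus t)) \oplus t) = T \leftrightarrow F = F
((t \land (t \leftrightarrow (t \leftrightarrow (s \lor t)))) \leftrightarrow ((((s \to t) \leftrightarrow \lnot (s \leftrightarrow t)) \to ((t \to (s \leftrightarrow t)) \oplus t)) \oplus t)) \to s = F \to T = T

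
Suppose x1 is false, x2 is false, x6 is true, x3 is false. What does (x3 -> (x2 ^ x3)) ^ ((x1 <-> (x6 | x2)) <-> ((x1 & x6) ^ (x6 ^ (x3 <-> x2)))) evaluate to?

False

x2 ^ x3 = False ^ False = False
x3 -> (x2 ^ x3) = False -> False = True
x6 | x2 = True | False = True
x1 <-> (x6 | x2) = False <-> True = False
x1 & x6 = False & True = False
x3 <-> x2 = False <-> False = True
x6 ^ (x3 <-> x2) = True ^ True = False
(x1 & x6) ^ (x6 ^ (x3 <-> x2)) = False ^ False = False
(x1 <-> (x6 | x2)) <-> ((x1 & x6) ^ (x6 ^ (x3 <-> x2))) = False <-> False = True
(x3 -> (x2 ^ x3)) ^ ((x1 <-> (x6 | x2)) <-> ((x1 & x6) ^ (x6 ^ (x3 <-> x2)))) = True ^ True = False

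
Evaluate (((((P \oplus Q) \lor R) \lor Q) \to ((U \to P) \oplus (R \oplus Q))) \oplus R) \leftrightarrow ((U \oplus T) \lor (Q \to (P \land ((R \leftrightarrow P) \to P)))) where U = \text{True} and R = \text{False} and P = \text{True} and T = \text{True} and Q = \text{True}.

\text{False}

P \oplus Q = \text{True} \oplus \text{True} = \text{False}
(P \oplus Q) \lor R = \text{False} \lor \text{False} = \text{False}
((P \oplus Q) \lor R) \lor Q = \text{False} \lor \text{True} = \text{True}
U \to P = \text{True} \to \text{True} = \text{True}
R \oplus Q = \text{False} \oplus \text{True} = \text{True}
(U \to P) \oplus (R \oplus Q) = \text{True} \oplus \text{True} = \text{False}
(((P \oplus Q) \lor R) \lor Q) \to ((U \to P) \oplus (R \oplus Q)) = \text{True} \to \text{False} = \text{False}
((((P \oplus Q) \lor R) \lor Q) \to ((U \to P) \oplus (R \oplus Q))) \oplus R = \text{False} \oplus \text{False} = \text{False}
U \oplus T = \text{True} \oplus \text{True} = \text{False}
R \leftrightarrow P = \text{False} \leftrightarrow \text{True} = \text{False}
(R \leftrightarrow P) \to P = \text{False} \to \text{True} = \text{True}
P \land ((R \leftrightarrow P) \to P) = \text{True} \land \text{True} = \text{True}
Q \to (P \land ((R \leftrightarrow P) \to P)) = \text{True} \to \text{True} = \text{True}
(U \oplus T) \lor (Q \to (P \land ((R \leftrightarrow P) \to P))) = \text{False} \lor \text{True} = \text{True}
(((((P \oplus Q) \lor R) \lor Q) \to ((U \to P) \oplus (R \oplus Q))) \oplus R) \leftrightarrow ((U \oplus T) \lor (Q \to (P \land ((R \leftrightarrow P) \to P)))) = \text{False} \leftrightarrow \text{True} = \text{False}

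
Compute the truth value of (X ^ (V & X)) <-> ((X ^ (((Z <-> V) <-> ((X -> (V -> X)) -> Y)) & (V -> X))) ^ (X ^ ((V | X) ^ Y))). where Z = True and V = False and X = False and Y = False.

V & X = False & False = False
X ^ (V & X) = False ^ False = False
Z <-> V = True <-> False = False
V -> X = False -> False = True
X -> (V -> X) = False -> True = True
(X -> (V -> X)) -> Y = True -> False = False
(Z <-> V) <-> ((X -> (V -> X)) -> Y) = False <-> False = True
V -> X = False -> False = True
((Z <-> V) <-> ((X -> (V -> X)) -> Y)) & (V -> X) = True & True = True
X ^ (((Z <-> V) <-> ((X -> (V -> X)) -> Y)) & (V -> X)) = False ^ True = True
V | X = False | False = False
(V | X) ^ Y = False ^ False = False
X ^ ((V | X) ^ Y) = False ^ False = False
(X ^ (((Z <-> V) <-> ((X -> (V -> X)) -> Y)) & (V -> X))) ^ (X ^ ((V | X) ^ Y)) = True ^ False = True
(X ^ (V & X)) <-> ((X ^ (((Z <-> V) <-> ((X -> (V -> X)) -> Y)) & (V -> X))) ^ (X ^ ((V | X) ^ Y))) = False <-> True = False

False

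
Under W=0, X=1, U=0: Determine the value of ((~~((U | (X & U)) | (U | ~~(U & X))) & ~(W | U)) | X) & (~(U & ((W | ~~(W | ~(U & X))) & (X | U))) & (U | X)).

X & U = 1 & 0 = 0
U | (X & U) = 0 | 0 = 0
U & X = 0 & 1 = 0
~(U & X) = ~0 = 1
~~(U & X) = ~1 = 0
U | ~~(U & X) = 0 | 0 = 0
(U | (X & U)) | (U | ~~(U & X)) = 0 | 0 = 0
~((U | (X & U)) | (U | ~~(U & X))) = ~0 = 1
~~((U | (X & U)) | (U | ~~(U & X))) = ~1 = 0
W | U = 0 | 0 = 0
~(W | U) = ~0 = 1
~~((U | (X & U)) | (U | ~~(U & X))) & ~(W | U) = 0 & 1 = 0
(~~((U | (X & U)) | (U | ~~(U & X))) & ~(W | U)) | X = 0 | 1 = 1
U & X = 0 & 1 = 0
~(U & X) = ~0 = 1
W | ~(U & X) = 0 | 1 = 1
~(W | ~(U & X)) = ~1 = 0
~~(W | ~(U & X)) = ~0 = 1
W | ~~(W | ~(U & X)) = 0 | 1 = 1
X | U = 1 | 0 = 1
(W | ~~(W | ~(U & X))) & (X | U) = 1 & 1 = 1
U & ((W | ~~(W | ~(U & X))) & (X | U)) = 0 & 1 = 0
~(U & ((W | ~~(W | ~(U & X))) & (X | U))) = ~0 = 1
U | X = 0 | 1 = 1
~(U & ((W | ~~(W | ~(U & X))) & (X | U))) & (U | X) = 1 & 1 = 1
((~~((U | (X & U)) | (U | ~~(U & X))) & ~(W | U)) | X) & (~(U & ((W | ~~(W | ~(U & X))) & (X | U))) & (U | X)) = 1 & 1 = 1

1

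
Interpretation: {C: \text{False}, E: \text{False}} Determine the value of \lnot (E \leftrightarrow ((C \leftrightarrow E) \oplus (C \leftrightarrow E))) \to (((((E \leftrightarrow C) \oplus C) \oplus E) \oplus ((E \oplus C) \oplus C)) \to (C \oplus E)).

C \leftrightarrow E = \text{False} \leftrightarrow \text{False} = \text{True}
C \leftrightarrow E = \text{False} \leftrightarrow \text{False} = \text{True}
(C \leftrightarrow E) \oplus (C \leftrightarrow E) = \text{True} \oplus \text{True} = \text{False}
E \leftrightarrow ((C \leftrightarrow E) \oplus (C \leftrightarrow E)) = \text{False} \leftrightarrow \text{False} = \text{True}
\lnot (E \leftrightarrow ((C \leftrightarrow E) \oplus (C \leftrightarrow E))) = \lnot \text{True} = \text{False}
E \leftrightarrow C = \text{False} \leftrightarrow \text{False} = \text{True}
(E \leftrightarrow C) \oplus C = \text{True} \oplus \text{False} = \text{True}
((E \leftrightarrow C) \oplus C) \oplus E = \text{True} \oplus \text{False} = \text{True}
E \oplus C = \text{False} \oplus \text{False} = \text{False}
(E \oplus C) \oplus C = \text{False} \oplus \text{False} = \text{False}
(((E \leftrightarrow C) \oplus C) \oplus E) \oplus ((E \oplus C) \oplus C) = \text{True} \oplus \text{False} = \text{True}
C \oplus E = \text{False} \oplus \text{False} = \text{False}
((((E \leftrightarrow C) \oplus C) \oplus E) \oplus ((E \oplus C) \oplus C)) \to (C \oplus E) = \text{True} \to \text{False} = \text{False}
\lnot (E \leftrightarrow ((C \leftrightarrow E) \oplus (C \leftrightarrow E))) \to (((((E \leftrightarrow C) \oplus C) \oplus E) \oplus ((E \oplus C) \oplus C)) \to (C \oplus E)) = \text{False} \to \text{False} = \text{True}

\text{True}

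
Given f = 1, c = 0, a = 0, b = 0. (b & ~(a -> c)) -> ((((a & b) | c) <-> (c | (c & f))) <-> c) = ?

a -> c = 0 -> 0 = 1
~(a -> c) = ~1 = 0
b & ~(a -> c) = 0 & 0 = 0
a & b = 0 & 0 = 0
(a & b) | c = 0 | 0 = 0
c & f = 0 & 1 = 0
c | (c & f) = 0 | 0 = 0
((a & b) | c) <-> (c | (c & f)) = 0 <-> 0 = 1
(((a & b) | c) <-> (c | (c & f))) <-> c = 1 <-> 0 = 0
(b & ~(a -> c)) -> ((((a & b) | c) <-> (c | (c & f))) <-> c) = 0 -> 0 = 1

1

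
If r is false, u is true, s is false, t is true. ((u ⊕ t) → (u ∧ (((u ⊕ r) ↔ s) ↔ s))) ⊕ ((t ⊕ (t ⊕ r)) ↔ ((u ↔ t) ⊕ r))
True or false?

T

Substituting r=F, u=T, s=F, t=T:
u ⊕ t = T ⊕ T = F
u ⊕ r = T ⊕ F = T
(u ⊕ r) ↔ s = T ↔ F = F
((u ⊕ r) ↔ s) ↔ s = F ↔ F = T
u ∧ (((u ⊕ r) ↔ s) ↔ s) = T ∧ T = T
(u ⊕ t) → (u ∧ (((u ⊕ r) ↔ s) ↔ s)) = F → T = T
t ⊕ r = T ⊕ F = T
t ⊕ (t ⊕ r) = T ⊕ T = F
u ↔ t = T ↔ T = T
(u ↔ t) ⊕ r = T ⊕ F = T
(t ⊕ (t ⊕ r)) ↔ ((u ↔ t) ⊕ r) = F ↔ T = F
((u ⊕ t) → (u ∧ (((u ⊕ r) ↔ s) ↔ s))) ⊕ ((t ⊕ (t ⊕ r)) ↔ ((u ↔ t) ⊕ r)) = T ⊕ F = T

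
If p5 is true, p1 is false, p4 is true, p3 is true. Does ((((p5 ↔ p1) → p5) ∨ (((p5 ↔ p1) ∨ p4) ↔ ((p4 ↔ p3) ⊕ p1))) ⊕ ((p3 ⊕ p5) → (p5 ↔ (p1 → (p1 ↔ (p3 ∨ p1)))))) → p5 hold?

T

Substituting p5=T, p1=F, p4=T, p3=T:
p5 ↔ p1 = T ↔ F = F
(p5 ↔ p1) → p5 = F → T = T
p5 ↔ p1 = T ↔ F = F
(p5 ↔ p1) ∨ p4 = F ∨ T = T
p4 ↔ p3 = T ↔ T = T
(p4 ↔ p3) ⊕ p1 = T ⊕ F = T
((p5 ↔ p1) ∨ p4) ↔ ((p4 ↔ p3) ⊕ p1) = T ↔ T = T
((p5 ↔ p1) → p5) ∨ (((p5 ↔ p1) ∨ p4) ↔ ((p4 ↔ p3) ⊕ p1)) = T ∨ T = T
p3 ⊕ p5 = T ⊕ T = F
p3 ∨ p1 = T ∨ F = T
p1 ↔ (p3 ∨ p1) = F ↔ T = F
p1 → (p1 ↔ (p3 ∨ p1)) = F → F = T
p5 ↔ (p1 → (p1 ↔ (p3 ∨ p1))) = T ↔ T = T
(p3 ⊕ p5) → (p5 ↔ (p1 → (p1 ↔ (p3 ∨ p1)))) = F → T = T
(((p5 ↔ p1) → p5) ∨ (((p5 ↔ p1) ∨ p4) ↔ ((p4 ↔ p3) ⊕ p1))) ⊕ ((p3 ⊕ p5) → (p5 ↔ (p1 → (p1 ↔ (p3 ∨ p1))))) = T ⊕ T = F
((((p5 ↔ p1) → p5) ∨ (((p5 ↔ p1) ∨ p4) ↔ ((p4 ↔ p3) ⊕ p1))) ⊕ ((p3 ⊕ p5) → (p5 ↔ (p1 → (p1 ↔ (p3 ∨ p1)))))) → p5 = F → T = T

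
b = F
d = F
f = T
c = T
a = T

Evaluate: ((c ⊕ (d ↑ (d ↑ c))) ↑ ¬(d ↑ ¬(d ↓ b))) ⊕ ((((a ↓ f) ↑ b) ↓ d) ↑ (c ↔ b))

F

Substituting b=F, d=F, f=T, c=T, a=T:
d ↑ c = F ↑ T = T
d ↑ (d ↑ c) = F ↑ T = T
c ⊕ (d ↑ (d ↑ c)) = T ⊕ T = F
d ↓ b = F ↓ F = T
¬(d ↓ b) = ¬T = F
d ↑ ¬(d ↓ b) = F ↑ F = T
¬(d ↑ ¬(d ↓ b)) = ¬T = F
(c ⊕ (d ↑ (d ↑ c))) ↑ ¬(d ↑ ¬(d ↓ b)) = F ↑ F = T
a ↓ f = T ↓ T = F
(a ↓ f) ↑ b = F ↑ F = T
((a ↓ f) ↑ b) ↓ d = T ↓ F = F
c ↔ b = T ↔ F = F
(((a ↓ f) ↑ b) ↓ d) ↑ (c ↔ b) = F ↑ F = T
((c ⊕ (d ↑ (d ↑ c))) ↑ ¬(d ↑ ¬(d ↓ b))) ⊕ ((((a ↓ f) ↑ b) ↓ d) ↑ (c ↔ b)) = T ⊕ T = F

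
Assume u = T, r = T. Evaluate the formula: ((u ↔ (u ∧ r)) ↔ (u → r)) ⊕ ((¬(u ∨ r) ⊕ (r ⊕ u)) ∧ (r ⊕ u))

u ∧ r = T ∧ T = T
u ↔ (u ∧ r) = T ↔ T = T
u → r = T → T = T
(u ↔ (u ∧ r)) ↔ (u → r) = T ↔ T = T
u ∨ r = T ∨ T = T
¬(u ∨ r) = ¬T = F
r ⊕ u = T ⊕ T = F
¬(u ∨ r) ⊕ (r ⊕ u) = F ⊕ F = F
r ⊕ u = T ⊕ T = F
(¬(u ∨ r) ⊕ (r ⊕ u)) ∧ (r ⊕ u) = F ∧ F = F
((u ↔ (u ∧ r)) ↔ (u → r)) ⊕ ((¬(u ∨ r) ⊕ (r ⊕ u)) ∧ (r ⊕ u)) = T ⊕ F = T

T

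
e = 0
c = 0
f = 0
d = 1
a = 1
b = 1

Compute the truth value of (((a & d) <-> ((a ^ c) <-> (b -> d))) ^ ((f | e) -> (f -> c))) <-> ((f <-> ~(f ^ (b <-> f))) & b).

a & d = 1 & 1 = 1
a ^ c = 1 ^ 0 = 1
b -> d = 1 -> 1 = 1
(a ^ c) <-> (b -> d) = 1 <-> 1 = 1
(a & d) <-> ((a ^ c) <-> (b -> d)) = 1 <-> 1 = 1
f | e = 0 | 0 = 0
f -> c = 0 -> 0 = 1
(f | e) -> (f -> c) = 0 -> 1 = 1
((a & d) <-> ((a ^ c) <-> (b -> d))) ^ ((f | e) -> (f -> c)) = 1 ^ 1 = 0
b <-> f = 1 <-> 0 = 0
f ^ (b <-> f) = 0 ^ 0 = 0
~(f ^ (b <-> f)) = ~0 = 1
f <-> ~(f ^ (b <-> f)) = 0 <-> 1 = 0
(f <-> ~(f ^ (b <-> f))) & b = 0 & 1 = 0
(((a & d) <-> ((a ^ c) <-> (b -> d))) ^ ((f | e) -> (f -> c))) <-> ((f <-> ~(f ^ (b <-> f))) & b) = 0 <-> 0 = 1

1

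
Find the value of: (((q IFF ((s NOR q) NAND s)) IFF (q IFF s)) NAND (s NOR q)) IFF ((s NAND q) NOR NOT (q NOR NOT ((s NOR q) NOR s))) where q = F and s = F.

Substituting q=F, s=F:
s NOR q = F NOR F = T
(s NOR q) NAND s = T NAND F = T
q IFF ((s NOR q) NAND s) = F IFF T = F
q IFF s = F IFF F = T
(q IFF ((s NOR q) NAND s)) IFF (q IFF s) = F IFF T = F
s NOR q = F NOR F = T
((q IFF ((s NOR q) NAND s)) IFF (q IFF s)) NAND (s NOR q) = F NAND T = T
s NAND q = F NAND F = T
s NOR q = F NOR F = T
(s NOR q) NOR s = T NOR F = F
NOT ((s NOR q) NOR s) = NOT F = T
q NOR NOT ((s NOR q) NOR s) = F NOR T = F
NOT (q NOR NOT ((s NOR q) NOR s)) = NOT F = T
(s NAND q) NOR NOT (q NOR NOT ((s NOR q) NOR s)) = T NOR T = F
(((q IFF ((s NOR q) NAND s)) IFF (q IFF s)) NAND (s NOR q)) IFF ((s NAND q) NOR NOT (q NOR NOT ((s NOR q) NOR s))) = T IFF F = F

F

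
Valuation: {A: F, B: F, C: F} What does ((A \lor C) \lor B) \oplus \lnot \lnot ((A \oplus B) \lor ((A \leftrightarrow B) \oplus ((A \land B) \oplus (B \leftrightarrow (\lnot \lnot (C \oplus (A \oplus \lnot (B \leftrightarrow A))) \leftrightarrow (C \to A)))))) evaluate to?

A \lor C = F \lor F = F
(A \lor C) \lor B = F \lor F = F
A \oplus B = F \oplus F = F
A \leftrightarrow B = F \leftrightarrow F = T
A \land B = F \land F = F
B \leftrightarrow A = F \leftrightarrow F = T
\lnot (B \leftrightarrow A) = \lnot T = F
A \oplus \lnot (B \leftrightarrow A) = F \oplus F = F
C \oplus (A \oplus \lnot (B \leftrightarrow A)) = F \oplus F = F
\lnot (C \oplus (A \oplus \lnot (B \leftrightarrow A))) = \lnot F = T
\lnot \lnot (C \oplus (A \oplus \lnot (B \leftrightarrow A))) = \lnot T = F
C \to A = F \to F = T
\lnot \lnot (C \oplus (A \oplus \lnot (B \leftrightarrow A))) \leftrightarrow (C \to A) = F \leftrightarrow T = F
B \leftrightarrow (\lnot \lnot (C \oplus (A \oplus \lnot (B \leftrightarrow A))) \leftrightarrow (C \to A)) = F \leftrightarrow F = T
(A \land B) \oplus (B \leftrightarrow (\lnot \lnot (C \oplus (A \oplus \lnot (B \leftrightarrow A))) \leftrightarrow (C \to A))) = F \oplus T = T
(A \leftrightarrow B) \oplus ((A \land B) \oplus (B \leftrightarrow (\lnot \lnot (C \oplus (A \oplus \lnot (B \leftrightarrow A))) \leftrightarrow (C \to A)))) = T \oplus T = F
(A \oplus B) \lor ((A \leftrightarrow B) \oplus ((A \land B) \oplus (B \leftrightarrow (\lnot \lnot (C \oplus (A \oplus \lnot (B \leftrightarrow A))) \leftrightarrow (C \to A))))) = F \lor F = F
\lnot ((A \oplus B) \lor ((A \leftrightarrow B) \oplus ((A \land B) \oplus (B \leftrightarrow (\lnot \lnot (C \oplus (A \oplus \lnot (B \leftrightarrow A))) \leftrightarrow (C \to A)))))) = \lnot F = T
\lnot \lnot ((A \oplus B) \lor ((A \leftrightarrow B) \oplus ((A \land B) \oplus (B \leftrightarrow (\lnot \lnot (C \oplus (A \oplus \lnot (B \leftrightarrow A))) \leftrightarrow (C \to A)))))) = \lnot T = F
((A \lor C) \lor B) \oplus \lnot \lnot ((A \oplus B) \lor ((A \leftrightarrow B) \oplus ((A \land B) \oplus (B \leftrightarrow (\lnot \lnot (C \oplus (A \oplus \lnot (B \leftrightarrow A))) \leftrightarrow (C \to A)))))) = F \oplus F = F

F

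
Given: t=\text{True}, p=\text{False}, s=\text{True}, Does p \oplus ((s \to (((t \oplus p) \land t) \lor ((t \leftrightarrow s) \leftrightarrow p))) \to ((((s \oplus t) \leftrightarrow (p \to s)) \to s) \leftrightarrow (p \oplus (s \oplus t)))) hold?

\text{False}

t \oplus p = \text{True} \oplus \text{False} = \text{True}
(t \oplus p) \land t = \text{True} \land \text{True} = \text{True}
t \leftrightarrow s = \text{True} \leftrightarrow \text{True} = \text{True}
(t \leftrightarrow s) \leftrightarrow p = \text{True} \leftrightarrow \text{False} = \text{False}
((t \oplus p) \land t) \lor ((t \leftrightarrow s) \leftrightarrow p) = \text{True} \lor \text{False} = \text{True}
s \to (((t \oplus p) \land t) \lor ((t \leftrightarrow s) \leftrightarrow p)) = \text{True} \to \text{True} = \text{True}
s \oplus t = \text{True} \oplus \text{True} = \text{False}
p \to s = \text{False} \to \text{True} = \text{True}
(s \oplus t) \leftrightarrow (p \to s) = \text{False} \leftrightarrow \text{True} = \text{False}
((s \oplus t) \leftrightarrow (p \to s)) \to s = \text{False} \to \text{True} = \text{True}
s \oplus t = \text{True} \oplus \text{True} = \text{False}
p \oplus (s \oplus t) = \text{False} \oplus \text{False} = \text{False}
(((s \oplus t) \leftrightarrow (p \to s)) \to s) \leftrightarrow (p \oplus (s \oplus t)) = \text{True} \leftrightarrow \text{False} = \text{False}
(s \to (((t \oplus p) \land t) \lor ((t \leftrightarrow s) \leftrightarrow p))) \to ((((s \oplus t) \leftrightarrow (p \to s)) \to s) \leftrightarrow (p \oplus (s \oplus t))) = \text{True} \to \text{False} = \text{False}
p \oplus ((s \to (((t \oplus p) \land t) \lor ((t \leftrightarrow s) \leftrightarrow p))) \to ((((s \oplus t) \leftrightarrow (p \to s)) \to s) \leftrightarrow (p \oplus (s \oplus t)))) = \text{False} \oplus \text{False} = \text{False}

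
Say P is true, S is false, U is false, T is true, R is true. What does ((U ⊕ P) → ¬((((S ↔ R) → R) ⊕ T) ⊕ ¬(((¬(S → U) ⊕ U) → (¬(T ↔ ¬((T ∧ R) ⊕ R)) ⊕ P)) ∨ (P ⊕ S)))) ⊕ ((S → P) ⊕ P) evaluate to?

Substituting P=True, S=False, U=False, T=True, R=True:
U ⊕ P = False ⊕ True = True
S ↔ R = False ↔ True = False
(S ↔ R) → R = False → True = True
((S ↔ R) → R) ⊕ T = True ⊕ True = False
S → U = False → False = True
¬(S → U) = ¬True = False
¬(S → U) ⊕ U = False ⊕ False = False
T ∧ R = True ∧ True = True
(T ∧ R) ⊕ R = True ⊕ True = False
¬((T ∧ R) ⊕ R) = ¬False = True
T ↔ ¬((T ∧ R) ⊕ R) = True ↔ True = True
¬(T ↔ ¬((T ∧ R) ⊕ R)) = ¬True = False
¬(T ↔ ¬((T ∧ R) ⊕ R)) ⊕ P = False ⊕ True = True
(¬(S → U) ⊕ U) → (¬(T ↔ ¬((T ∧ R) ⊕ R)) ⊕ P) = False → True = True
P ⊕ S = True ⊕ False = True
((¬(S → U) ⊕ U) → (¬(T ↔ ¬((T ∧ R) ⊕ R)) ⊕ P)) ∨ (P ⊕ S) = True ∨ True = True
¬(((¬(S → U) ⊕ U) → (¬(T ↔ ¬((T ∧ R) ⊕ R)) ⊕ P)) ∨ (P ⊕ S)) = ¬True = False
(((S ↔ R) → R) ⊕ T) ⊕ ¬(((¬(S → U) ⊕ U) → (¬(T ↔ ¬((T ∧ R) ⊕ R)) ⊕ P)) ∨ (P ⊕ S)) = False ⊕ False = False
¬((((S ↔ R) → R) ⊕ T) ⊕ ¬(((¬(S → U) ⊕ U) → (¬(T ↔ ¬((T ∧ R) ⊕ R)) ⊕ P)) ∨ (P ⊕ S))) = ¬False = True
(U ⊕ P) → ¬((((S ↔ R) → R) ⊕ T) ⊕ ¬(((¬(S → U) ⊕ U) → (¬(T ↔ ¬((T ∧ R) ⊕ R)) ⊕ P)) ∨ (P ⊕ S))) = True → True = True
S → P = False → True = True
(S → P) ⊕ P = True ⊕ True = False
((U ⊕ P) → ¬((((S ↔ R) → R) ⊕ T) ⊕ ¬(((¬(S → U) ⊕ U) → (¬(T ↔ ¬((T ∧ R) ⊕ R)) ⊕ P)) ∨ (P ⊕ S)))) ⊕ ((S → P) ⊕ P) = True ⊕ False = True

True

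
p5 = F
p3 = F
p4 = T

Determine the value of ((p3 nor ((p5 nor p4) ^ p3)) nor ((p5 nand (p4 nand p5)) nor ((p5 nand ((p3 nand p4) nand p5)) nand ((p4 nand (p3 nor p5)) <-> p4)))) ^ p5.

F

p5 nor p4 = F nor T = F
(p5 nor p4) ^ p3 = F ^ F = F
p3 nor ((p5 nor p4) ^ p3) = F nor F = T
p4 nand p5 = T nand F = T
p5 nand (p4 nand p5) = F nand T = T
p3 nand p4 = F nand T = T
(p3 nand p4) nand p5 = T nand F = T
p5 nand ((p3 nand p4) nand p5) = F nand T = T
p3 nor p5 = F nor F = T
p4 nand (p3 nor p5) = T nand T = F
(p4 nand (p3 nor p5)) <-> p4 = F <-> T = F
(p5 nand ((p3 nand p4) nand p5)) nand ((p4 nand (p3 nor p5)) <-> p4) = T nand F = T
(p5 nand (p4 nand p5)) nor ((p5 nand ((p3 nand p4) nand p5)) nand ((p4 nand (p3 nor p5)) <-> p4)) = T nor T = F
(p3 nor ((p5 nor p4) ^ p3)) nor ((p5 nand (p4 nand p5)) nor ((p5 nand ((p3 nand p4) nand p5)) nand ((p4 nand (p3 nor p5)) <-> p4))) = T nor F = F
((p3 nor ((p5 nor p4) ^ p3)) nor ((p5 nand (p4 nand p5)) nor ((p5 nand ((p3 nand p4) nand p5)) nand ((p4 nand (p3 nor p5)) <-> p4)))) ^ p5 = F ^ F = F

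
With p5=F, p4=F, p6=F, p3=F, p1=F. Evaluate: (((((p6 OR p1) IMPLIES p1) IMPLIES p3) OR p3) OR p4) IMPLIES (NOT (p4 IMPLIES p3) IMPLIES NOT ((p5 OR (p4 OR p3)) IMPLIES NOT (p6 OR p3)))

T

p6 OR p1 = F OR F = F
(p6 OR p1) IMPLIES p1 = F IMPLIES F = T
((p6 OR p1) IMPLIES p1) IMPLIES p3 = T IMPLIES F = F
(((p6 OR p1) IMPLIES p1) IMPLIES p3) OR p3 = F OR F = F
((((p6 OR p1) IMPLIES p1) IMPLIES p3) OR p3) OR p4 = F OR F = F
p4 IMPLIES p3 = F IMPLIES F = T
NOT (p4 IMPLIES p3) = NOT T = F
p4 OR p3 = F OR F = F
p5 OR (p4 OR p3) = F OR F = F
p6 OR p3 = F OR F = F
NOT (p6 OR p3) = NOT F = T
(p5 OR (p4 OR p3)) IMPLIES NOT (p6 OR p3) = F IMPLIES T = T
NOT ((p5 OR (p4 OR p3)) IMPLIES NOT (p6 OR p3)) = NOT T = F
NOT (p4 IMPLIES p3) IMPLIES NOT ((p5 OR (p4 OR p3)) IMPLIES NOT (p6 OR p3)) = F IMPLIES F = T
(((((p6 OR p1) IMPLIES p1) IMPLIES p3) OR p3) OR p4) IMPLIES (NOT (p4 IMPLIES p3) IMPLIES NOT ((p5 OR (p4 OR p3)) IMPLIES NOT (p6 OR p3))) = F IMPLIES T = T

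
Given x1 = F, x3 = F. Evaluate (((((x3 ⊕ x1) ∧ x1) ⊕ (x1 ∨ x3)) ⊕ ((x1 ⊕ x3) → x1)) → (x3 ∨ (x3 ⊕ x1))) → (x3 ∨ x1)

T

x3 ⊕ x1 = F ⊕ F = F
(x3 ⊕ x1) ∧ x1 = F ∧ F = F
x1 ∨ x3 = F ∨ F = F
((x3 ⊕ x1) ∧ x1) ⊕ (x1 ∨ x3) = F ⊕ F = F
x1 ⊕ x3 = F ⊕ F = F
(x1 ⊕ x3) → x1 = F → F = T
(((x3 ⊕ x1) ∧ x1) ⊕ (x1 ∨ x3)) ⊕ ((x1 ⊕ x3) → x1) = F ⊕ T = T
x3 ⊕ x1 = F ⊕ F = F
x3 ∨ (x3 ⊕ x1) = F ∨ F = F
((((x3 ⊕ x1) ∧ x1) ⊕ (x1 ∨ x3)) ⊕ ((x1 ⊕ x3) → x1)) → (x3 ∨ (x3 ⊕ x1)) = T → F = F
x3 ∨ x1 = F ∨ F = F
(((((x3 ⊕ x1) ∧ x1) ⊕ (x1 ∨ x3)) ⊕ ((x1 ⊕ x3) → x1)) → (x3 ∨ (x3 ⊕ x1))) → (x3 ∨ x1) = F → F = T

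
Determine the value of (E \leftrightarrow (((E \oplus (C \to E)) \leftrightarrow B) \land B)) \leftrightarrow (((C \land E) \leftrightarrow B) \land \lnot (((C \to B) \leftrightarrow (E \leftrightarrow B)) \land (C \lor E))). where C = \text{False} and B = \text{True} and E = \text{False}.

C \to E = \text{False} \to \text{False} = \text{True}
E \oplus (C \to E) = \text{False} \oplus \text{True} = \text{True}
(E \oplus (C \to E)) \leftrightarrow B = \text{True} \leftrightarrow \text{True} = \text{True}
((E \oplus (C \to E)) \leftrightarrow B) \land B = \text{True} \land \text{True} = \text{True}
E \leftrightarrow (((E \oplus (C \to E)) \leftrightarrow B) \land B) = \text{False} \leftrightarrow \text{True} = \text{False}
C \land E = \text{False} \land \text{False} = \text{False}
(C \land E) \leftrightarrow B = \text{False} \leftrightarrow \text{True} = \text{False}
C \to B = \text{False} \to \text{True} = \text{True}
E \leftrightarrow B = \text{False} \leftrightarrow \text{True} = \text{False}
(C \to B) \leftrightarrow (E \leftrightarrow B) = \text{True} \leftrightarrow \text{False} = \text{False}
C \lor E = \text{False} \lor \text{False} = \text{False}
((C \to B) \leftrightarrow (E \leftrightarrow B)) \land (C \lor E) = \text{False} \land \text{False} = \text{False}
\lnot (((C \to B) \leftrightarrow (E \leftrightarrow B)) \land (C \lor E)) = \lnot \text{False} = \text{True}
((C \land E) \leftrightarrow B) \land \lnot (((C \to B) \leftrightarrow (E \leftrightarrow B)) \land (C \lor E)) = \text{False} \land \text{True} = \text{False}
(E \leftrightarrow (((E \oplus (C \to E)) \leftrightarrow B) \land B)) \leftrightarrow (((C \land E) \leftrightarrow B) \land \lnot (((C \to B) \leftrightarrow (E \leftrightarrow B)) \land (C \lor E))) = \text{False} \leftrightarrow \text{False} = \text{True}

\text{True}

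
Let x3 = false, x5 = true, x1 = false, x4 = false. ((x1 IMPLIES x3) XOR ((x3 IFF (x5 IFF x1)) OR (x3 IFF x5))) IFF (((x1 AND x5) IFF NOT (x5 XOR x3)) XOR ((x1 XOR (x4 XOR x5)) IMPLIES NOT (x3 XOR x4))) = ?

x1 IMPLIES x3 = false IMPLIES false = true
x5 IFF x1 = true IFF false = false
x3 IFF (x5 IFF x1) = false IFF false = true
x3 IFF x5 = false IFF true = false
(x3 IFF (x5 IFF x1)) OR (x3 IFF x5) = true OR false = true
(x1 IMPLIES x3) XOR ((x3 IFF (x5 IFF x1)) OR (x3 IFF x5)) = true XOR true = false
x1 AND x5 = false AND true = false
x5 XOR x3 = true XOR false = true
NOT (x5 XOR x3) = NOT true = false
(x1 AND x5) IFF NOT (x5 XOR x3) = false IFF false = true
x4 XOR x5 = false XOR true = true
x1 XOR (x4 XOR x5) = false XOR true = true
x3 XOR x4 = false XOR false = false
NOT (x3 XOR x4) = NOT false = true
(x1 XOR (x4 XOR x5)) IMPLIES NOT (x3 XOR x4) = true IMPLIES true = true
((x1 AND x5) IFF NOT (x5 XOR x3)) XOR ((x1 XOR (x4 XOR x5)) IMPLIES NOT (x3 XOR x4)) = true XOR true = false
((x1 IMPLIES x3) XOR ((x3 IFF (x5 IFF x1)) OR (x3 IFF x5))) IFF (((x1 AND x5) IFF NOT (x5 XOR x3)) XOR ((x1 XOR (x4 XOR x5)) IMPLIES NOT (x3 XOR x4))) = false IFF false = true

true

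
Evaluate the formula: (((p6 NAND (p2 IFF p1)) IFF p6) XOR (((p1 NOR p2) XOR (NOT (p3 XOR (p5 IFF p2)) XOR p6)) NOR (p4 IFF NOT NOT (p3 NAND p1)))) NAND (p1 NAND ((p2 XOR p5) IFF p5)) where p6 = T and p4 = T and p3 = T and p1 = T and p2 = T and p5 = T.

F

p2 IFF p1 = T IFF T = T
p6 NAND (p2 IFF p1) = T NAND T = F
(p6 NAND (p2 IFF p1)) IFF p6 = F IFF T = F
p1 NOR p2 = T NOR T = F
p5 IFF p2 = T IFF T = T
p3 XOR (p5 IFF p2) = T XOR T = F
NOT (p3 XOR (p5 IFF p2)) = NOT F = T
NOT (p3 XOR (p5 IFF p2)) XOR p6 = T XOR T = F
(p1 NOR p2) XOR (NOT (p3 XOR (p5 IFF p2)) XOR p6) = F XOR F = F
p3 NAND p1 = T NAND T = F
NOT (p3 NAND p1) = NOT F = T
NOT NOT (p3 NAND p1) = NOT T = F
p4 IFF NOT NOT (p3 NAND p1) = T IFF F = F
((p1 NOR p2) XOR (NOT (p3 XOR (p5 IFF p2)) XOR p6)) NOR (p4 IFF NOT NOT (p3 NAND p1)) = F NOR F = T
((p6 NAND (p2 IFF p1)) IFF p6) XOR (((p1 NOR p2) XOR (NOT (p3 XOR (p5 IFF p2)) XOR p6)) NOR (p4 IFF NOT NOT (p3 NAND p1))) = F XOR T = T
p2 XOR p5 = T XOR T = F
(p2 XOR p5) IFF p5 = F IFF T = F
p1 NAND ((p2 XOR p5) IFF p5) = T NAND F = T
(((p6 NAND (p2 IFF p1)) IFF p6) XOR (((p1 NOR p2) XOR (NOT (p3 XOR (p5 IFF p2)) XOR p6)) NOR (p4 IFF NOT NOT (p3 NAND p1)))) NAND (p1 NAND ((p2 XOR p5) IFF p5)) = T NAND T = F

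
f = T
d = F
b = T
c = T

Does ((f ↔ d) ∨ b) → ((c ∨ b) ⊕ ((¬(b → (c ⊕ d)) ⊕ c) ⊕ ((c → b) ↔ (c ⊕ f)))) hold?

f ↔ d = T ↔ F = F
(f ↔ d) ∨ b = F ∨ T = T
c ∨ b = T ∨ T = T
c ⊕ d = T ⊕ F = T
b → (c ⊕ d) = T → T = T
¬(b → (c ⊕ d)) = ¬T = F
¬(b → (c ⊕ d)) ⊕ c = F ⊕ T = T
c → b = T → T = T
c ⊕ f = T ⊕ T = F
(c → b) ↔ (c ⊕ f) = T ↔ F = F
(¬(b → (c ⊕ d)) ⊕ c) ⊕ ((c → b) ↔ (c ⊕ f)) = T ⊕ F = T
(c ∨ b) ⊕ ((¬(b → (c ⊕ d)) ⊕ c) ⊕ ((c → b) ↔ (c ⊕ f))) = T ⊕ T = F
((f ↔ d) ∨ b) → ((c ∨ b) ⊕ ((¬(b → (c ⊕ d)) ⊕ c) ⊕ ((c → b) ↔ (c ⊕ f)))) = T → F = F

F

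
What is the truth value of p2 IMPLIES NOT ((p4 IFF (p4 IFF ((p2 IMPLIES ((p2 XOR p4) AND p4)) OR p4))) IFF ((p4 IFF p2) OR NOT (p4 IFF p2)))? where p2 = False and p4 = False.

True

p2 XOR p4 = False XOR False = False
(p2 XOR p4) AND p4 = False AND False = False
p2 IMPLIES ((p2 XOR p4) AND p4) = False IMPLIES False = True
(p2 IMPLIES ((p2 XOR p4) AND p4)) OR p4 = True OR False = True
p4 IFF ((p2 IMPLIES ((p2 XOR p4) AND p4)) OR p4) = False IFF True = False
p4 IFF (p4 IFF ((p2 IMPLIES ((p2 XOR p4) AND p4)) OR p4)) = False IFF False = True
p4 IFF p2 = False IFF False = True
p4 IFF p2 = False IFF False = True
NOT (p4 IFF p2) = NOT True = False
(p4 IFF p2) OR NOT (p4 IFF p2) = True OR False = True
(p4 IFF (p4 IFF ((p2 IMPLIES ((p2 XOR p4) AND p4)) OR p4))) IFF ((p4 IFF p2) OR NOT (p4 IFF p2)) = True IFF True = True
NOT ((p4 IFF (p4 IFF ((p2 IMPLIES ((p2 XOR p4) AND p4)) OR p4))) IFF ((p4 IFF p2) OR NOT (p4 IFF p2))) = NOT True = False
p2 IMPLIES NOT ((p4 IFF (p4 IFF ((p2 IMPLIES ((p2 XOR p4) AND p4)) OR p4))) IFF ((p4 IFF p2) OR NOT (p4 IFF p2))) = False IMPLIES False = True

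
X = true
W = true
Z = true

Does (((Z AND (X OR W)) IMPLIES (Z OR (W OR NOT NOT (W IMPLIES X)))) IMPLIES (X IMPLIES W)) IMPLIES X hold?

true

X OR W = true OR true = true
Z AND (X OR W) = true AND true = true
W IMPLIES X = true IMPLIES true = true
NOT (W IMPLIES X) = NOT true = false
NOT NOT (W IMPLIES X) = NOT false = true
W OR NOT NOT (W IMPLIES X) = true OR true = true
Z OR (W OR NOT NOT (W IMPLIES X)) = true OR true = true
(Z AND (X OR W)) IMPLIES (Z OR (W OR NOT NOT (W IMPLIES X))) = true IMPLIES true = true
X IMPLIES W = true IMPLIES true = true
((Z AND (X OR W)) IMPLIES (Z OR (W OR NOT NOT (W IMPLIES X)))) IMPLIES (X IMPLIES W) = true IMPLIES true = true
(((Z AND (X OR W)) IMPLIES (Z OR (W OR NOT NOT (W IMPLIES X)))) IMPLIES (X IMPLIES W)) IMPLIES X = true IMPLIES true = true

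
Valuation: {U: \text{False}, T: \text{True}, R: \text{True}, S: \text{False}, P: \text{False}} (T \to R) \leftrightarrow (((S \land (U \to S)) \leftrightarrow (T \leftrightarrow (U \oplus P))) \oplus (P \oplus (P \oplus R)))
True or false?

T \to R = \text{True} \to \text{True} = \text{True}
U \to S = \text{False} \to \text{False} = \text{True}
S \land (U \to S) = \text{False} \land \text{True} = \text{False}
U \oplus P = \text{False} \oplus \text{False} = \text{False}
T \leftrightarrow (U \oplus P) = \text{True} \leftrightarrow \text{False} = \text{False}
(S \land (U \to S)) \leftrightarrow (T \leftrightarrow (U \oplus P)) = \text{False} \leftrightarrow \text{False} = \text{True}
P \oplus R = \text{False} \oplus \text{True} = \text{True}
P \oplus (P \oplus R) = \text{False} \oplus \text{True} = \text{True}
((S \land (U \to S)) \leftrightarrow (T \leftrightarrow (U \oplus P))) \oplus (P \oplus (P \oplus R)) = \text{True} \oplus \text{True} = \text{False}
(T \to R) \leftrightarrow (((S \land (U \to S)) \leftrightarrow (T \leftrightarrow (U \oplus P))) \oplus (P \oplus (P \oplus R))) = \text{True} \leftrightarrow \text{False} = \text{False}

\text{False}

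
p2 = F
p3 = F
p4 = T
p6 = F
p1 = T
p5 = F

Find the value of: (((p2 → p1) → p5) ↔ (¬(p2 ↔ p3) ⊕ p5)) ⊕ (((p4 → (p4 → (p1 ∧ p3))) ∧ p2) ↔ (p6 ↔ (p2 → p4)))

Substituting p2=F, p3=F, p4=T, p6=F, p1=T, p5=F:
p2 → p1 = F → T = T
(p2 → p1) → p5 = T → F = F
p2 ↔ p3 = F ↔ F = T
¬(p2 ↔ p3) = ¬T = F
¬(p2 ↔ p3) ⊕ p5 = F ⊕ F = F
((p2 → p1) → p5) ↔ (¬(p2 ↔ p3) ⊕ p5) = F ↔ F = T
p1 ∧ p3 = T ∧ F = F
p4 → (p1 ∧ p3) = T → F = F
p4 → (p4 → (p1 ∧ p3)) = T → F = F
(p4 → (p4 → (p1 ∧ p3))) ∧ p2 = F ∧ F = F
p2 → p4 = F → T = T
p6 ↔ (p2 → p4) = F ↔ T = F
((p4 → (p4 → (p1 ∧ p3))) ∧ p2) ↔ (p6 ↔ (p2 → p4)) = F ↔ F = T
(((p2 → p1) → p5) ↔ (¬(p2 ↔ p3) ⊕ p5)) ⊕ (((p4 → (p4 → (p1 ∧ p3))) ∧ p2) ↔ (p6 ↔ (p2 → p4))) = T ⊕ T = F

F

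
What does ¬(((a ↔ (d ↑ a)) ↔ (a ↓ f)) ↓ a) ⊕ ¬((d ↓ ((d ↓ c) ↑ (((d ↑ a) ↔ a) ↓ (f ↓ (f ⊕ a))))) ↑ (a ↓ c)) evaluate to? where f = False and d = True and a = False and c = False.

Substituting f=False, d=True, a=False, c=False:
d ↑ a = True ↑ False = True
a ↔ (d ↑ a) = False ↔ True = False
a ↓ f = False ↓ False = True
(a ↔ (d ↑ a)) ↔ (a ↓ f) = False ↔ True = False
((a ↔ (d ↑ a)) ↔ (a ↓ f)) ↓ a = False ↓ False = True
¬(((a ↔ (d ↑ a)) ↔ (a ↓ f)) ↓ a) = ¬True = False
d ↓ c = True ↓ False = False
d ↑ a = True ↑ False = True
(d ↑ a) ↔ a = True ↔ False = False
f ⊕ a = False ⊕ False = False
f ↓ (f ⊕ a) = False ↓ False = True
((d ↑ a) ↔ a) ↓ (f ↓ (f ⊕ a)) = False ↓ True = False
(d ↓ c) ↑ (((d ↑ a) ↔ a) ↓ (f ↓ (f ⊕ a))) = False ↑ False = True
d ↓ ((d ↓ c) ↑ (((d ↑ a) ↔ a) ↓ (f ↓ (f ⊕ a)))) = True ↓ True = False
a ↓ c = False ↓ False = True
(d ↓ ((d ↓ c) ↑ (((d ↑ a) ↔ a) ↓ (f ↓ (f ⊕ a))))) ↑ (a ↓ c) = False ↑ True = True
¬((d ↓ ((d ↓ c) ↑ (((d ↑ a) ↔ a) ↓ (f ↓ (f ⊕ a))))) ↑ (a ↓ c)) = ¬True = False
¬(((a ↔ (d ↑ a)) ↔ (a ↓ f)) ↓ a) ⊕ ¬((d ↓ ((d ↓ c) ↑ (((d ↑ a) ↔ a) ↓ (f ↓ (f ⊕ a))))) ↑ (a ↓ c)) = False ⊕ False = False

False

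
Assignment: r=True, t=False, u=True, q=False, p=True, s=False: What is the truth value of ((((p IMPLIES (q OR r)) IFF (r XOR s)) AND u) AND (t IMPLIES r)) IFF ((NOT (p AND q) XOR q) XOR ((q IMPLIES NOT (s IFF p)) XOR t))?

q OR r = False OR True = True
p IMPLIES (q OR r) = True IMPLIES True = True
r XOR s = True XOR False = True
(p IMPLIES (q OR r)) IFF (r XOR s) = True IFF True = True
((p IMPLIES (q OR r)) IFF (r XOR s)) AND u = True AND True = True
t IMPLIES r = False IMPLIES True = True
(((p IMPLIES (q OR r)) IFF (r XOR s)) AND u) AND (t IMPLIES r) = True AND True = True
p AND q = True AND False = False
NOT (p AND q) = NOT False = True
NOT (p AND q) XOR q = True XOR False = True
s IFF p = False IFF True = False
NOT (s IFF p) = NOT False = True
q IMPLIES NOT (s IFF p) = False IMPLIES True = True
(q IMPLIES NOT (s IFF p)) XOR t = True XOR False = True
(NOT (p AND q) XOR q) XOR ((q IMPLIES NOT (s IFF p)) XOR t) = True XOR True = False
((((p IMPLIES (q OR r)) IFF (r XOR s)) AND u) AND (t IMPLIES r)) IFF ((NOT (p AND q) XOR q) XOR ((q IMPLIES NOT (s IFF p)) XOR t)) = True IFF False = False

False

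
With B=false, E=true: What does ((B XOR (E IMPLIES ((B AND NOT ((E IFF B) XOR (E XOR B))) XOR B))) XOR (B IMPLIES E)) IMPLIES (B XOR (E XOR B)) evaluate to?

E IFF B = true IFF false = false
E XOR B = true XOR false = true
(E IFF B) XOR (E XOR B) = false XOR true = true
NOT ((E IFF B) XOR (E XOR B)) = NOT true = false
B AND NOT ((E IFF B) XOR (E XOR B)) = false AND false = false
(B AND NOT ((E IFF B) XOR (E XOR B))) XOR B = false XOR false = false
E IMPLIES ((B AND NOT ((E IFF B) XOR (E XOR B))) XOR B) = true IMPLIES false = false
B XOR (E IMPLIES ((B AND NOT ((E IFF B) XOR (E XOR B))) XOR B)) = false XOR false = false
B IMPLIES E = false IMPLIES true = true
(B XOR (E IMPLIES ((B AND NOT ((E IFF B) XOR (E XOR B))) XOR B))) XOR (B IMPLIES E) = false XOR true = true
E XOR B = true XOR false = true
B XOR (E XOR B) = false XOR true = true
((B XOR (E IMPLIES ((B AND NOT ((E IFF B) XOR (E XOR B))) XOR B))) XOR (B IMPLIES E)) IMPLIES (B XOR (E XOR B)) = true IMPLIES true = true

true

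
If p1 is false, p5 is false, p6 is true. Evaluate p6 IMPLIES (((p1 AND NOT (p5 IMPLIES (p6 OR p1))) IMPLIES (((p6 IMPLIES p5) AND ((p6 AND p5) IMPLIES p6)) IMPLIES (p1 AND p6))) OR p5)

T

p6 OR p1 = T OR F = T
p5 IMPLIES (p6 OR p1) = F IMPLIES T = T
NOT (p5 IMPLIES (p6 OR p1)) = NOT T = F
p1 AND NOT (p5 IMPLIES (p6 OR p1)) = F AND F = F
p6 IMPLIES p5 = T IMPLIES F = F
p6 AND p5 = T AND F = F
(p6 AND p5) IMPLIES p6 = F IMPLIES T = T
(p6 IMPLIES p5) AND ((p6 AND p5) IMPLIES p6) = F AND T = F
p1 AND p6 = F AND T = F
((p6 IMPLIES p5) AND ((p6 AND p5) IMPLIES p6)) IMPLIES (p1 AND p6) = F IMPLIES F = T
(p1 AND NOT (p5 IMPLIES (p6 OR p1))) IMPLIES (((p6 IMPLIES p5) AND ((p6 AND p5) IMPLIES p6)) IMPLIES (p1 AND p6)) = F IMPLIES T = T
((p1 AND NOT (p5 IMPLIES (p6 OR p1))) IMPLIES (((p6 IMPLIES p5) AND ((p6 AND p5) IMPLIES p6)) IMPLIES (p1 AND p6))) OR p5 = T OR F = T
p6 IMPLIES (((p1 AND NOT (p5 IMPLIES (p6 OR p1))) IMPLIES (((p6 IMPLIES p5) AND ((p6 AND p5) IMPLIES p6)) IMPLIES (p1 AND p6))) OR p5) = T IMPLIES T = T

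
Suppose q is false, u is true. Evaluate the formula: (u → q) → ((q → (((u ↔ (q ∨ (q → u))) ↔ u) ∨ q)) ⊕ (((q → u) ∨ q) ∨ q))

True

u → q = True → False = False
q → u = False → True = True
q ∨ (q → u) = False ∨ True = True
u ↔ (q ∨ (q → u)) = True ↔ True = True
(u ↔ (q ∨ (q → u))) ↔ u = True ↔ True = True
((u ↔ (q ∨ (q → u))) ↔ u) ∨ q = True ∨ False = True
q → (((u ↔ (q ∨ (q → u))) ↔ u) ∨ q) = False → True = True
q → u = False → True = True
(q → u) ∨ q = True ∨ False = True
((q → u) ∨ q) ∨ q = True ∨ False = True
(q → (((u ↔ (q ∨ (q → u))) ↔ u) ∨ q)) ⊕ (((q → u) ∨ q) ∨ q) = True ⊕ True = False
(u → q) → ((q → (((u ↔ (q ∨ (q → u))) ↔ u) ∨ q)) ⊕ (((q → u) ∨ q) ∨ q)) = False → False = True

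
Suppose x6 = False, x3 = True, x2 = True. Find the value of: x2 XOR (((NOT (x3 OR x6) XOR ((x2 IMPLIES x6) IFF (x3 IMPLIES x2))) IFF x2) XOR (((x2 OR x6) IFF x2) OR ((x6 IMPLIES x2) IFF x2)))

x3 OR x6 = True OR False = True
NOT (x3 OR x6) = NOT True = False
x2 IMPLIES x6 = True IMPLIES False = False
x3 IMPLIES x2 = True IMPLIES True = True
(x2 IMPLIES x6) IFF (x3 IMPLIES x2) = False IFF True = False
NOT (x3 OR x6) XOR ((x2 IMPLIES x6) IFF (x3 IMPLIES x2)) = False XOR False = False
(NOT (x3 OR x6) XOR ((x2 IMPLIES x6) IFF (x3 IMPLIES x2))) IFF x2 = False IFF True = False
x2 OR x6 = True OR False = True
(x2 OR x6) IFF x2 = True IFF True = True
x6 IMPLIES x2 = False IMPLIES True = True
(x6 IMPLIES x2) IFF x2 = True IFF True = True
((x2 OR x6) IFF x2) OR ((x6 IMPLIES x2) IFF x2) = True OR True = True
((NOT (x3 OR x6) XOR ((x2 IMPLIES x6) IFF (x3 IMPLIES x2))) IFF x2) XOR (((x2 OR x6) IFF x2) OR ((x6 IMPLIES x2) IFF x2)) = False XOR True = True
x2 XOR (((NOT (x3 OR x6) XOR ((x2 IMPLIES x6) IFF (x3 IMPLIES x2))) IFF x2) XOR (((x2 OR x6) IFF x2) OR ((x6 IMPLIES x2) IFF x2))) = True XOR True = False

False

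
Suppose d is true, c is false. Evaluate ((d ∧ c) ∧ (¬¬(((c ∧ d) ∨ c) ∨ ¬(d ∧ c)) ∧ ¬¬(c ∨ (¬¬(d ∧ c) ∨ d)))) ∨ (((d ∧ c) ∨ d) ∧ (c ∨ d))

d ∧ c = T ∧ F = F
c ∧ d = F ∧ T = F
(c ∧ d) ∨ c = F ∨ F = F
d ∧ c = T ∧ F = F
¬(d ∧ c) = ¬F = T
((c ∧ d) ∨ c) ∨ ¬(d ∧ c) = F ∨ T = T
¬(((c ∧ d) ∨ c) ∨ ¬(d ∧ c)) = ¬T = F
¬¬(((c ∧ d) ∨ c) ∨ ¬(d ∧ c)) = ¬F = T
d ∧ c = T ∧ F = F
¬(d ∧ c) = ¬F = T
¬¬(d ∧ c) = ¬T = F
¬¬(d ∧ c) ∨ d = F ∨ T = T
c ∨ (¬¬(d ∧ c) ∨ d) = F ∨ T = T
¬(c ∨ (¬¬(d ∧ c) ∨ d)) = ¬T = F
¬¬(c ∨ (¬¬(d ∧ c) ∨ d)) = ¬F = T
¬¬(((c ∧ d) ∨ c) ∨ ¬(d ∧ c)) ∧ ¬¬(c ∨ (¬¬(d ∧ c) ∨ d)) = T ∧ T = T
(d ∧ c) ∧ (¬¬(((c ∧ d) ∨ c) ∨ ¬(d ∧ c)) ∧ ¬¬(c ∨ (¬¬(d ∧ c) ∨ d))) = F ∧ T = F
d ∧ c = T ∧ F = F
(d ∧ c) ∨ d = F ∨ T = T
c ∨ d = F ∨ T = T
((d ∧ c) ∨ d) ∧ (c ∨ d) = T ∧ T = T
((d ∧ c) ∧ (¬¬(((c ∧ d) ∨ c) ∨ ¬(d ∧ c)) ∧ ¬¬(c ∨ (¬¬(d ∧ c) ∨ d)))) ∨ (((d ∧ c) ∨ d) ∧ (c ∨ d)) = F ∨ T = T

T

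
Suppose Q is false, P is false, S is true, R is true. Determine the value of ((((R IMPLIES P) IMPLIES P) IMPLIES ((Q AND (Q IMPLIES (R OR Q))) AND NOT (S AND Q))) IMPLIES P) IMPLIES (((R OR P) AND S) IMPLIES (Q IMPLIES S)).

R IMPLIES P = True IMPLIES False = False
(R IMPLIES P) IMPLIES P = False IMPLIES False = True
R OR Q = True OR False = True
Q IMPLIES (R OR Q) = False IMPLIES True = True
Q AND (Q IMPLIES (R OR Q)) = False AND True = False
S AND Q = True AND False = False
NOT (S AND Q) = NOT False = True
(Q AND (Q IMPLIES (R OR Q))) AND NOT (S AND Q) = False AND True = False
((R IMPLIES P) IMPLIES P) IMPLIES ((Q AND (Q IMPLIES (R OR Q))) AND NOT (S AND Q)) = True IMPLIES False = False
(((R IMPLIES P) IMPLIES P) IMPLIES ((Q AND (Q IMPLIES (R OR Q))) AND NOT (S AND Q))) IMPLIES P = False IMPLIES False = True
R OR P = True OR False = True
(R OR P) AND S = True AND True = True
Q IMPLIES S = False IMPLIES True = True
((R OR P) AND S) IMPLIES (Q IMPLIES S) = True IMPLIES True = True
((((R IMPLIES P) IMPLIES P) IMPLIES ((Q AND (Q IMPLIES (R OR Q))) AND NOT (S AND Q))) IMPLIES P) IMPLIES (((R OR P) AND S) IMPLIES (Q IMPLIES S)) = True IMPLIES True = True

True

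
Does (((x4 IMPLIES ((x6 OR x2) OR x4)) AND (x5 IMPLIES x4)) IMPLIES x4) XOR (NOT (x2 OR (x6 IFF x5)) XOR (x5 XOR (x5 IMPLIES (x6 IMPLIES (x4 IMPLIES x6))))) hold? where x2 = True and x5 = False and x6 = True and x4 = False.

True

x6 OR x2 = True OR True = True
(x6 OR x2) OR x4 = True OR False = True
x4 IMPLIES ((x6 OR x2) OR x4) = False IMPLIES True = True
x5 IMPLIES x4 = False IMPLIES False = True
(x4 IMPLIES ((x6 OR x2) OR x4)) AND (x5 IMPLIES x4) = True AND True = True
((x4 IMPLIES ((x6 OR x2) OR x4)) AND (x5 IMPLIES x4)) IMPLIES x4 = True IMPLIES False = False
x6 IFF x5 = True IFF False = False
x2 OR (x6 IFF x5) = True OR False = True
NOT (x2 OR (x6 IFF x5)) = NOT True = False
x4 IMPLIES x6 = False IMPLIES True = True
x6 IMPLIES (x4 IMPLIES x6) = True IMPLIES True = True
x5 IMPLIES (x6 IMPLIES (x4 IMPLIES x6)) = False IMPLIES True = True
x5 XOR (x5 IMPLIES (x6 IMPLIES (x4 IMPLIES x6))) = False XOR True = True
NOT (x2 OR (x6 IFF x5)) XOR (x5 XOR (x5 IMPLIES (x6 IMPLIES (x4 IMPLIES x6)))) = False XOR True = True
(((x4 IMPLIES ((x6 OR x2) OR x4)) AND (x5 IMPLIES x4)) IMPLIES x4) XOR (NOT (x2 OR (x6 IFF x5)) XOR (x5 XOR (x5 IMPLIES (x6 IMPLIES (x4 IMPLIES x6))))) = False XOR True = True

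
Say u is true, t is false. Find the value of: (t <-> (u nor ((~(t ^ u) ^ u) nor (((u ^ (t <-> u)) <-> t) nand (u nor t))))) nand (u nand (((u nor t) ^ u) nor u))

Substituting u=1, t=0:
t ^ u = 0 ^ 1 = 1
~(t ^ u) = ~1 = 0
~(t ^ u) ^ u = 0 ^ 1 = 1
t <-> u = 0 <-> 1 = 0
u ^ (t <-> u) = 1 ^ 0 = 1
(u ^ (t <-> u)) <-> t = 1 <-> 0 = 0
u nor t = 1 nor 0 = 0
((u ^ (t <-> u)) <-> t) nand (u nor t) = 0 nand 0 = 1
(~(t ^ u) ^ u) nor (((u ^ (t <-> u)) <-> t) nand (u nor t)) = 1 nor 1 = 0
u nor ((~(t ^ u) ^ u) nor (((u ^ (t <-> u)) <-> t) nand (u nor t))) = 1 nor 0 = 0
t <-> (u nor ((~(t ^ u) ^ u) nor (((u ^ (t <-> u)) <-> t) nand (u nor t)))) = 0 <-> 0 = 1
u nor t = 1 nor 0 = 0
(u nor t) ^ u = 0 ^ 1 = 1
((u nor t) ^ u) nor u = 1 nor 1 = 0
u nand (((u nor t) ^ u) nor u) = 1 nand 0 = 1
(t <-> (u nor ((~(t ^ u) ^ u) nor (((u ^ (t <-> u)) <-> t) nand (u nor t))))) nand (u nand (((u nor t) ^ u) nor u)) = 1 nand 1 = 0

0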